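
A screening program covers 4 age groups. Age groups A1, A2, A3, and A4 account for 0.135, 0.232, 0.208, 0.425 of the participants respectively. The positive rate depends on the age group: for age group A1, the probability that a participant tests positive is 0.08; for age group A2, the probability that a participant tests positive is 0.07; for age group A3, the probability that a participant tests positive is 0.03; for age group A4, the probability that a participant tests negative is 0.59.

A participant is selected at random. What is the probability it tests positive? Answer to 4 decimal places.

P(T|A4) = 1 − 0.59 = 0.41.
P(T) = P(T|A1)·P(A1) + P(T|A2)·P(A2) + P(T|A3)·P(A3) + P(T|A4)·P(A4)
      = 0.08·0.135 + 0.07·0.232 + 0.03·0.208 + 0.41·0.425
      = 0.0108 + 0.01624 + 0.00624 + 0.17425 = 0.20753

P(T) ≈ 0.2075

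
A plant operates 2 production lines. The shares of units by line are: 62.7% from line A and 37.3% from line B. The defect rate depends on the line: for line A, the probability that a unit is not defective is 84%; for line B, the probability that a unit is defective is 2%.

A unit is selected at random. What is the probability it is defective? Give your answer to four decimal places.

P(D) ≈ 0.1078

P(D|A) = 1 − 0.84 = 0.16.
By the law of total probability,
P(D) = P(D|A)·P(A) + P(D|B)·P(B)
      = 0.16·0.627 + 0.02·0.373
      = 0.10032 + 0.00746 = 0.10778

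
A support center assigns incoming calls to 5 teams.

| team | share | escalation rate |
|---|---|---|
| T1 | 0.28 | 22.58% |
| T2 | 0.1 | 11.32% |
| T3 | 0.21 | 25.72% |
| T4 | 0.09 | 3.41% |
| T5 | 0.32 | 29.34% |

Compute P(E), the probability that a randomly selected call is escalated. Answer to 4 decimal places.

P(E) ≈ 0.2255

P(E) = P(E|T1)·P(T1) + P(E|T2)·P(T2) + P(E|T3)·P(T3) + P(E|T4)·P(T4) + P(E|T5)·P(T5)
      = 0.2258·0.28 + 0.1132·0.1 + 0.2572·0.21 + 0.0341·0.09 + 0.2934·0.32
      = 0.063224 + 0.01132 + 0.054012 + 0.003069 + 0.093888 = 0.225513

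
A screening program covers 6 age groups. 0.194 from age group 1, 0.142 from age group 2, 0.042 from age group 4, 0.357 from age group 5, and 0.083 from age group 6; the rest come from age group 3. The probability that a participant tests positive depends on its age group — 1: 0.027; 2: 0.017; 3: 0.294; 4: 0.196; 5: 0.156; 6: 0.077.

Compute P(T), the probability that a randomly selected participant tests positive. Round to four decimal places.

P(T) ≈ 0.1315

P(3) = 1 − (0.194 + 0.142 + 0.042 + 0.357 + 0.083) = 0.182.
By the law of total probability,
P(T) = P(T|1)·P(1) + P(T|2)·P(2) + P(T|3)·P(3) + P(T|4)·P(4) + P(T|5)·P(5) + P(T|6)·P(6)
      = 0.027·0.194 + 0.017·0.142 + 0.294·0.182 + 0.196·0.042 + 0.156·0.357 + 0.077·0.083
      = 0.005238 + 0.002414 + 0.053508 + 0.008232 + 0.055692 + 0.006391 = 0.131475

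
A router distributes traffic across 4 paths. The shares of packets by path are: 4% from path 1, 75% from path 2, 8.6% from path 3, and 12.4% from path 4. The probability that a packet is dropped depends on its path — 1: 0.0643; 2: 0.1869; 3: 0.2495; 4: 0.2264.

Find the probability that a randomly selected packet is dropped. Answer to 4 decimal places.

P(L) ≈ 0.1923

P(L) = P(L|1)·P(1) + P(L|2)·P(2) + P(L|3)·P(3) + P(L|4)·P(4)
      = 0.0643·0.04 + 0.1869·0.75 + 0.2495·0.086 + 0.2264·0.124
      = 0.002572 + 0.140175 + 0.021457 + 0.0280736 = 0.1922776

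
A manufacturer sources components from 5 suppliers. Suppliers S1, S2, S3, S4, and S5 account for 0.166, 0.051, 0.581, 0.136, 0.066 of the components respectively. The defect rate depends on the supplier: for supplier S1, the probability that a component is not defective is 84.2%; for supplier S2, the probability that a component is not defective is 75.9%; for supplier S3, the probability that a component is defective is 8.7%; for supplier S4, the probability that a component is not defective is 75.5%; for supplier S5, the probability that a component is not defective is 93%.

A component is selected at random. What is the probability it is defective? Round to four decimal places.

P(D|S1) = 1 − 0.842 = 0.158.
P(D|S2) = 1 − 0.759 = 0.241.
P(D|S4) = 1 − 0.755 = 0.245.
P(D|S5) = 1 − 0.93 = 0.07.
P(D) = P(D|S1)·P(S1) + P(D|S2)·P(S2) + P(D|S3)·P(S3) + P(D|S4)·P(S4) + P(D|S5)·P(S5)
      = 0.158·0.166 + 0.241·0.051 + 0.087·0.581 + 0.245·0.136 + 0.07·0.066
      = 0.026228 + 0.012291 + 0.050547 + 0.03332 + 0.00462 = 0.127006

0.1270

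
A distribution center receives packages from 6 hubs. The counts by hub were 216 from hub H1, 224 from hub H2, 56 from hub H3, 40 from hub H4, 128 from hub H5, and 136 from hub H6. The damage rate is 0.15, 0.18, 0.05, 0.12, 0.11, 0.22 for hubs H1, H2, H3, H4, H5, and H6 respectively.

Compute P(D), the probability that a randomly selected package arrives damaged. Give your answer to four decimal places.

Total: 216 + 224 + 56 + 40 + 128 + 136 = 800.
P(H1) = 216/800 = 0.27. P(H2) = 224/800 = 0.28. P(H3) = 56/800 = 0.07. P(H4) = 40/800 = 0.05. P(H5) = 128/800 = 0.16. P(H6) = 136/800 = 0.17.
P(D) = P(D|H1)·P(H1) + P(D|H2)·P(H2) + P(D|H3)·P(H3) + P(D|H4)·P(H4) + P(D|H5)·P(H5) + P(D|H6)·P(H6)
      = 0.15·0.27 + 0.18·0.28 + 0.05·0.07 + 0.12·0.05 + 0.11·0.16 + 0.22·0.17
      = 0.0405 + 0.0504 + 0.0035 + 0.006 + 0.0176 + 0.0374 = 0.1554

0.1554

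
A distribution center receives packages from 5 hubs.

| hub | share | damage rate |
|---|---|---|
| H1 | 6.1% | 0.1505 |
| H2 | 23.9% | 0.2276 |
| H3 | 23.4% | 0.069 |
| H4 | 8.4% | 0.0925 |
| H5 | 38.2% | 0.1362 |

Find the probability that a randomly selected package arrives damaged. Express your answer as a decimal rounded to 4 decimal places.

P(D) = P(D|H1)·P(H1) + P(D|H2)·P(H2) + P(D|H3)·P(H3) + P(D|H4)·P(H4) + P(D|H5)·P(H5)
      = 0.1505·0.061 + 0.2276·0.239 + 0.069·0.234 + 0.0925·0.084 + 0.1362·0.382
      = 0.0091805 + 0.0543964 + 0.016146 + 0.00777 + 0.0520284 = 0.1395213

P(D) ≈ 0.1395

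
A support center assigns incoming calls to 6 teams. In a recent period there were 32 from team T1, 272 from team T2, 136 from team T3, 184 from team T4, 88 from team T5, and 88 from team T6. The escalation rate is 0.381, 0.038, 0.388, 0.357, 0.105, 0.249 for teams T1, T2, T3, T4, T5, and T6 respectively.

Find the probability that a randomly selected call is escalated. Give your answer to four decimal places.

Total: 32 + 272 + 136 + 184 + 88 + 88 = 800.
P(T1) = 32/800 = 0.04. P(T2) = 272/800 = 0.34. P(T3) = 136/800 = 0.17. P(T4) = 184/800 = 0.23. P(T5) = 88/800 = 0.11. P(T6) = 88/800 = 0.11.
Summing over the partition,
P(E) = P(E|T1)·P(T1) + P(E|T2)·P(T2) + P(E|T3)·P(T3) + P(E|T4)·P(T4) + P(E|T5)·P(T5) + P(E|T6)·P(T6)
      = 0.381·0.04 + 0.038·0.34 + 0.388·0.17 + 0.357·0.23 + 0.105·0.11 + 0.249·0.11
      = 0.01524 + 0.01292 + 0.06596 + 0.08211 + 0.01155 + 0.02739 = 0.21517

P(E) ≈ 0.2152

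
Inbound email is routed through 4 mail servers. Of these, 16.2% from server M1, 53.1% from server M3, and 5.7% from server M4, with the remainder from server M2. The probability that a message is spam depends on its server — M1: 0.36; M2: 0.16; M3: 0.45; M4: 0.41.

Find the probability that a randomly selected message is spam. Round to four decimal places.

P(M2) = 1 − (0.162 + 0.531 + 0.057) = 0.25.
P(S) = P(S|M1)·P(M1) + P(S|M2)·P(M2) + P(S|M3)·P(M3) + P(S|M4)·P(M4)
      = 0.36·0.162 + 0.16·0.25 + 0.45·0.531 + 0.41·0.057
      = 0.05832 + 0.04 + 0.23895 + 0.02337 = 0.36064

P(S) ≈ 0.3606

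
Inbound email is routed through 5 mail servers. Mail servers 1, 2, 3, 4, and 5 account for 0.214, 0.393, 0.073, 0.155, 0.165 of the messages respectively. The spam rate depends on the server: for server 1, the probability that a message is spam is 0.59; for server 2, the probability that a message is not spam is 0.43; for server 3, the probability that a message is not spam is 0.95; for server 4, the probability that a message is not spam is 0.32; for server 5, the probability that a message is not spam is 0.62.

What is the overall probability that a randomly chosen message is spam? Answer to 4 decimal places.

P(S) ≈ 0.5220

P(S|2) = 1 − 0.43 = 0.57.
P(S|3) = 1 − 0.95 = 0.05.
P(S|4) = 1 − 0.32 = 0.68.
P(S|5) = 1 − 0.62 = 0.38.
Using total probability over the partition,
P(S) = P(S|1)·P(1) + P(S|2)·P(2) + P(S|3)·P(3) + P(S|4)·P(4) + P(S|5)·P(5)
      = 0.59·0.214 + 0.57·0.393 + 0.05·0.073 + 0.68·0.155 + 0.38·0.165
      = 0.12626 + 0.22401 + 0.00365 + 0.1054 + 0.0627 = 0.52202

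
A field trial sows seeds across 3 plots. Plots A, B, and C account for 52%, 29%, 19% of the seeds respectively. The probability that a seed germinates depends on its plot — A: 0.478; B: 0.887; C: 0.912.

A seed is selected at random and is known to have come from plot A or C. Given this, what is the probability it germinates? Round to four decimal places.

P(G|S) ≈ 0.5941

Let S = {A, C}.
P(S) = 0.52 + 0.19 = 0.71.
P(G ∩ S) = 0.478·0.52 + 0.912·0.19 = 0.24856 + 0.17328 = 0.42184.
P(G | S) = 0.42184 / 0.71 = 0.594141…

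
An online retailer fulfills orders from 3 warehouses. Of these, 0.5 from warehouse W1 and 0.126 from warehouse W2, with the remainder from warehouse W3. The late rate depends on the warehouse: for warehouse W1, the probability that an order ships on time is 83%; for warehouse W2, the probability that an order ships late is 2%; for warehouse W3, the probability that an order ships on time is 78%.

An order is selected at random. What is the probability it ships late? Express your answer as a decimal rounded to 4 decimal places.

0.1698

P(W3) = 1 − (0.5 + 0.126) = 0.374.
P(L|W1) = 1 − 0.83 = 0.17.
P(L|W3) = 1 − 0.78 = 0.22.
P(L) = P(L|W1)·P(W1) + P(L|W2)·P(W2) + P(L|W3)·P(W3)
      = 0.17·0.5 + 0.02·0.126 + 0.22·0.374
      = 0.085 + 0.00252 + 0.08228 = 0.1698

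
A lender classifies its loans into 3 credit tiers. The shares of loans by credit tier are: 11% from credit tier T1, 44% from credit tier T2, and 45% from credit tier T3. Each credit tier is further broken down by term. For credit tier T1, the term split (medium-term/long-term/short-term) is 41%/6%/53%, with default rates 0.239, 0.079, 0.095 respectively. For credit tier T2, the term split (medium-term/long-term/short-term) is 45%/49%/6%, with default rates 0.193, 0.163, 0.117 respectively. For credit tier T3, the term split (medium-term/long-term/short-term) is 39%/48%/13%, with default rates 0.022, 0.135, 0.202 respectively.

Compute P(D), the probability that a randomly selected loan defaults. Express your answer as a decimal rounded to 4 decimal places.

P(D|T1) = 0.41·0.239 + 0.06·0.079 + 0.53·0.095 = 0.09799 + 0.00474 + 0.05035 = 0.15308
P(D|T2) = 0.45·0.193 + 0.49·0.163 + 0.06·0.117 = 0.08685 + 0.07987 + 0.00702 = 0.17374
P(D|T3) = 0.39·0.022 + 0.48·0.135 + 0.13·0.202 = 0.00858 + 0.0648 + 0.02626 = 0.09964
Then overall,
P(D) = 0.11·0.15308 + 0.44·0.17374 + 0.45·0.09964
      = 0.0168388 + 0.0764456 + 0.044838 = 0.1381224

P(D) ≈ 0.1381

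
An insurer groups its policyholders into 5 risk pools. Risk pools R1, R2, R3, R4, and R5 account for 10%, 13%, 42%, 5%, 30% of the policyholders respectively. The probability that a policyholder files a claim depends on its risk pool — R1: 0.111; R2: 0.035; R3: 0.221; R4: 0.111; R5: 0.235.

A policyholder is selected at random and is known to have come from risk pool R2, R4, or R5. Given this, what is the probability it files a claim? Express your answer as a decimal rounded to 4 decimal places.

Let S = {R2, R4, R5}.
P(S) = 0.13 + 0.05 + 0.3 = 0.48.
P(C ∩ S) = 0.035·0.13 + 0.111·0.05 + 0.235·0.3 = 0.00455 + 0.00555 + 0.0705 = 0.0806.
P(C | S) = 0.0806 / 0.48 = 0.167917…

0.1679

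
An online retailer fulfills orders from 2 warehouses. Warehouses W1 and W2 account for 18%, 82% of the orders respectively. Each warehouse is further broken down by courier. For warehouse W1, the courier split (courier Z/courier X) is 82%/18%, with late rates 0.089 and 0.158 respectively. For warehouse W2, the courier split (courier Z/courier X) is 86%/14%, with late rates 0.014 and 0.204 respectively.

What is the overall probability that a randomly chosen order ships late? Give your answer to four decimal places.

P(L|W1) = 0.82·0.089 + 0.18·0.158 = 0.07298 + 0.02844 = 0.10142
P(L|W2) = 0.86·0.014 + 0.14·0.204 = 0.01204 + 0.02856 = 0.0406
Then overall,
P(L) = 0.18·0.10142 + 0.82·0.0406
      = 0.0182556 + 0.033292 = 0.0515476

P(L) ≈ 0.0515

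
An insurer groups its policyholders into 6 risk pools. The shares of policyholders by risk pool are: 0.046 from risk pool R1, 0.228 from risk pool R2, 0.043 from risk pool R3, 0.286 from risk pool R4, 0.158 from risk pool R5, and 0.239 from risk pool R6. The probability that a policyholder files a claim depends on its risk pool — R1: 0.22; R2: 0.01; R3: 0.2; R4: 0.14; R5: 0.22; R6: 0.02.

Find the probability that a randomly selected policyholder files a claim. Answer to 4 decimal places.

Summing over the partition,
P(C) = P(C|R1)·P(R1) + P(C|R2)·P(R2) + P(C|R3)·P(R3) + P(C|R4)·P(R4) + P(C|R5)·P(R5) + P(C|R6)·P(R6)
      = 0.22·0.046 + 0.01·0.228 + 0.2·0.043 + 0.14·0.286 + 0.22·0.158 + 0.02·0.239
      = 0.01012 + 0.00228 + 0.0086 + 0.04004 + 0.03476 + 0.00478 = 0.10058

P(C) ≈ 0.1006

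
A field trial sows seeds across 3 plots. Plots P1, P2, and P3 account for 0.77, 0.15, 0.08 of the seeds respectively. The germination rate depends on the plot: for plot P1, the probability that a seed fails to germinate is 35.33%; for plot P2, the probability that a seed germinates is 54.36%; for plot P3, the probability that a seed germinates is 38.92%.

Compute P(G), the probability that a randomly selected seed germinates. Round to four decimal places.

0.6106

P(G|P1) = 1 − 0.3533 = 0.6467.
P(G) = P(G|P1)·P(P1) + P(G|P2)·P(P2) + P(G|P3)·P(P3)
      = 0.6467·0.77 + 0.5436·0.15 + 0.3892·0.08
      = 0.497959 + 0.08154 + 0.031136 = 0.610635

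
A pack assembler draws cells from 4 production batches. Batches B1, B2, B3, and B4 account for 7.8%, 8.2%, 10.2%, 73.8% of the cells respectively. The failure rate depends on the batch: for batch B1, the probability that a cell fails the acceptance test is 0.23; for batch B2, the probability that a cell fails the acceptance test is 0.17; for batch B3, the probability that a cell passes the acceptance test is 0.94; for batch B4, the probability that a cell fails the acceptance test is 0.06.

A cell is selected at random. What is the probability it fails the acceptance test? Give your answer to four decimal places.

0.0823

P(F|B3) = 1 − 0.94 = 0.06.
P(F) = P(F|B1)·P(B1) + P(F|B2)·P(B2) + P(F|B3)·P(B3) + P(F|B4)·P(B4)
      = 0.23·0.078 + 0.17·0.082 + 0.06·0.102 + 0.06·0.738
      = 0.01794 + 0.01394 + 0.00612 + 0.04428 = 0.08228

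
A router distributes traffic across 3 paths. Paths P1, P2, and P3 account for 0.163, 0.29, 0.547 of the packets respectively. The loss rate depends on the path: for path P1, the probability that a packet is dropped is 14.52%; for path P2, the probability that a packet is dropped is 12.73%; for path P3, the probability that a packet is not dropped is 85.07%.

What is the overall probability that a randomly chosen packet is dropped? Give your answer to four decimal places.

P(L) ≈ 0.1423

P(L|P3) = 1 − 0.8507 = 0.1493.
Summing over the partition,
P(L) = P(L|P1)·P(P1) + P(L|P2)·P(P2) + P(L|P3)·P(P3)
      = 0.1452·0.163 + 0.1273·0.29 + 0.1493·0.547
      = 0.0236676 + 0.036917 + 0.0816671 = 0.1422517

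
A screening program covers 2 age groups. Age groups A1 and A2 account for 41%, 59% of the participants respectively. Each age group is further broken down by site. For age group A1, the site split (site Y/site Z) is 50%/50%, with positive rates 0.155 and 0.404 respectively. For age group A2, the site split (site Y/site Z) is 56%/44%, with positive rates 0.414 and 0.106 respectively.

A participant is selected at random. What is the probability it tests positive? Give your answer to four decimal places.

P(T|A1) = 0.5·0.155 + 0.5·0.404 = 0.0775 + 0.202 = 0.2795
P(T|A2) = 0.56·0.414 + 0.44·0.106 = 0.23184 + 0.04664 = 0.27848
Then overall,
P(T) = 0.41·0.2795 + 0.59·0.27848
      = 0.114595 + 0.1643032 = 0.2788982

P(T) ≈ 0.2789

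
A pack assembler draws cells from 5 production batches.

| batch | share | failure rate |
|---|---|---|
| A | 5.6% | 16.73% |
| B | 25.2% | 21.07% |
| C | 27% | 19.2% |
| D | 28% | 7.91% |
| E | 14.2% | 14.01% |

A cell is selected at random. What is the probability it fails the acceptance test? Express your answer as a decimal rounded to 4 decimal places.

0.1563

P(F) = P(F|A)·P(A) + P(F|B)·P(B) + P(F|C)·P(C) + P(F|D)·P(D) + P(F|E)·P(E)
      = 0.1673·0.056 + 0.2107·0.252 + 0.192·0.27 + 0.0791·0.28 + 0.1401·0.142
      = 0.0093688 + 0.0530964 + 0.05184 + 0.022148 + 0.0198942 = 0.1563474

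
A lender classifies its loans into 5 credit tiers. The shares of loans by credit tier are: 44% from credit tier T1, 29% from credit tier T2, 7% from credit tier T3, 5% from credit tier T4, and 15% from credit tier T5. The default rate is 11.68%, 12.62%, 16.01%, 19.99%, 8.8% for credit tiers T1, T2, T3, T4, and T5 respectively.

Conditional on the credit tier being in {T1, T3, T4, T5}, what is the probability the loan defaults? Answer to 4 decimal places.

P(D|S) ≈ 0.1208

Let S = {T1, T3, T4, T5}.
P(S) = 0.44 + 0.07 + 0.05 + 0.15 = 0.71.
P(D ∩ S) = 0.1168·0.44 + 0.1601·0.07 + 0.1999·0.05 + 0.088·0.15 = 0.051392 + 0.011207 + 0.009995 + 0.0132 = 0.085794.
P(D | S) = 0.085794 / 0.71 = 0.120837…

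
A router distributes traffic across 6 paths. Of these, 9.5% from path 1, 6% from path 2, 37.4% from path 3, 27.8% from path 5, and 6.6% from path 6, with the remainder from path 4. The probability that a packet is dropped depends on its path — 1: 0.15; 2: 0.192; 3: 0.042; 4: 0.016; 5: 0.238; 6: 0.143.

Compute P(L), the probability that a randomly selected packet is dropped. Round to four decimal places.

0.1191

P(4) = 1 − (0.095 + 0.06 + 0.374 + 0.278 + 0.066) = 0.127.
Summing over the partition,
P(L) = P(L|1)·P(1) + P(L|2)·P(2) + P(L|3)·P(3) + P(L|4)·P(4) + P(L|5)·P(5) + P(L|6)·P(6)
      = 0.15·0.095 + 0.192·0.06 + 0.042·0.374 + 0.016·0.127 + 0.238·0.278 + 0.143·0.066
      = 0.01425 + 0.01152 + 0.015708 + 0.002032 + 0.066164 + 0.009438 = 0.119112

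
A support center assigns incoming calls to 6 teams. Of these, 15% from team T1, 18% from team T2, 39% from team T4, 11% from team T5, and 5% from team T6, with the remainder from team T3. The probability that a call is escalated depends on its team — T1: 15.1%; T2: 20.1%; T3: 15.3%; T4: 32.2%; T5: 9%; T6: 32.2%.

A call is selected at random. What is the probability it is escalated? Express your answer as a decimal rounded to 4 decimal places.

P(T3) = 1 − (0.15 + 0.18 + 0.39 + 0.11 + 0.05) = 0.12.
P(E) = P(E|T1)·P(T1) + P(E|T2)·P(T2) + P(E|T3)·P(T3) + P(E|T4)·P(T4) + P(E|T5)·P(T5) + P(E|T6)·P(T6)
      = 0.151·0.15 + 0.201·0.18 + 0.153·0.12 + 0.322·0.39 + 0.09·0.11 + 0.322·0.05
      = 0.02265 + 0.03618 + 0.01836 + 0.12558 + 0.0099 + 0.0161 = 0.22877

0.2288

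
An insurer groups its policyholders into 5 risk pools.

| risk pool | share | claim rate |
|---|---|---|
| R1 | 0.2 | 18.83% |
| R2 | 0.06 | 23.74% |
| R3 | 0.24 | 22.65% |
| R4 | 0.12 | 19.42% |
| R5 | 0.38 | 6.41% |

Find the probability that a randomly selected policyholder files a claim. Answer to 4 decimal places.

0.1539

Summing over the partition,
P(C) = P(C|R1)·P(R1) + P(C|R2)·P(R2) + P(C|R3)·P(R3) + P(C|R4)·P(R4) + P(C|R5)·P(R5)
      = 0.1883·0.2 + 0.2374·0.06 + 0.2265·0.24 + 0.1942·0.12 + 0.0641·0.38
      = 0.03766 + 0.014244 + 0.05436 + 0.023304 + 0.024358 = 0.153926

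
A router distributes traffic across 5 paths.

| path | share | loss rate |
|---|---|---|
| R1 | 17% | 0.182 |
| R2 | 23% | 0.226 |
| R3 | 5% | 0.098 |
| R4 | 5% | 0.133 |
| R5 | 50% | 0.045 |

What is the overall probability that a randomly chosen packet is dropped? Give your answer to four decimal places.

Summing over the partition,
P(L) = P(L|R1)·P(R1) + P(L|R2)·P(R2) + P(L|R3)·P(R3) + P(L|R4)·P(R4) + P(L|R5)·P(R5)
      = 0.182·0.17 + 0.226·0.23 + 0.098·0.05 + 0.133·0.05 + 0.045·0.5
      = 0.03094 + 0.05198 + 0.0049 + 0.00665 + 0.0225 = 0.11697

P(L) ≈ 0.1170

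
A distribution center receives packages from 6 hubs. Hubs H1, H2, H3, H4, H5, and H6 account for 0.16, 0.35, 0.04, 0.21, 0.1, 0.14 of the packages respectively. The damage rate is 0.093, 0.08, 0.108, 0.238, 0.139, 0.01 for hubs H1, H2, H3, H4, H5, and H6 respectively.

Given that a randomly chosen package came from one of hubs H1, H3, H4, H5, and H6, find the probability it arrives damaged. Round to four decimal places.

P(D|S) ≈ 0.1300

Let S = {H1, H3, H4, H5, H6}.
P(S) = 0.16 + 0.04 + 0.21 + 0.1 + 0.14 = 0.65.
P(D ∩ S) = 0.093·0.16 + 0.108·0.04 + 0.238·0.21 + 0.139·0.1 + 0.01·0.14 = 0.01488 + 0.00432 + 0.04998 + 0.0139 + 0.0014 = 0.08448.
P(D | S) = 0.08448 / 0.65 = 0.129969…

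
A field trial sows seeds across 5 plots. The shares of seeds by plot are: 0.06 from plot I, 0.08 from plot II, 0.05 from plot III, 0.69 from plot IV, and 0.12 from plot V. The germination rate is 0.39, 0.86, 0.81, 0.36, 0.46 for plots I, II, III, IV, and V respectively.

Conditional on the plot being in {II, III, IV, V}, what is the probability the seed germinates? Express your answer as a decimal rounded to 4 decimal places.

Let S = {II, III, IV, V}.
P(S) = 0.08 + 0.05 + 0.69 + 0.12 = 0.94.
P(G ∩ S) = 0.86·0.08 + 0.81·0.05 + 0.36·0.69 + 0.46·0.12 = 0.0688 + 0.0405 + 0.2484 + 0.0552 = 0.4129.
P(G | S) = 0.4129 / 0.94 = 0.439255…

0.4393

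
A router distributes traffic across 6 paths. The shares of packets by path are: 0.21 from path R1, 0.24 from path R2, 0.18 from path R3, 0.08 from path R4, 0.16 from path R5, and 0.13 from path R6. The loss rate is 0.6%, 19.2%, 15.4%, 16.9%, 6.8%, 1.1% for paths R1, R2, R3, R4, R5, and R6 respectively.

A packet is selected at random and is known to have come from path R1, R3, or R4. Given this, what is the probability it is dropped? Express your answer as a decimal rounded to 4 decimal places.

0.0904

Let S = {R1, R3, R4}.
P(S) = 0.21 + 0.18 + 0.08 = 0.47.
P(L ∩ S) = 0.006·0.21 + 0.154·0.18 + 0.169·0.08 = 0.00126 + 0.02772 + 0.01352 = 0.0425.
P(L | S) = 0.0425 / 0.47 = 0.090426…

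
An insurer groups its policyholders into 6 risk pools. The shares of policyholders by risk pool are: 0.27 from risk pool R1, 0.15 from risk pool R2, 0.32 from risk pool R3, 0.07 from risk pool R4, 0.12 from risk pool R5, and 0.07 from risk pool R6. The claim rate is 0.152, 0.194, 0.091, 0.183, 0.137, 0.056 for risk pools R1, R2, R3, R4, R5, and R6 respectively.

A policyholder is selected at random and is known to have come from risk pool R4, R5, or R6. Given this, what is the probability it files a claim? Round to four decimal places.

Let S = {R4, R5, R6}.
P(S) = 0.07 + 0.12 + 0.07 = 0.26.
P(C ∩ S) = 0.183·0.07 + 0.137·0.12 + 0.056·0.07 = 0.01281 + 0.01644 + 0.00392 = 0.03317.
P(C | S) = 0.03317 / 0.26 = 0.127577…

0.1276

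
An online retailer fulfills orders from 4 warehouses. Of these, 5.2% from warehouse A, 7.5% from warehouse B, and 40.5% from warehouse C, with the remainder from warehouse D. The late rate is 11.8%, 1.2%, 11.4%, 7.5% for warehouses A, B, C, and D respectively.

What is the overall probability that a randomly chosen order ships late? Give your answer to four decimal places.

P(D) = 1 − (0.052 + 0.075 + 0.405) = 0.468.
P(L) = P(L|A)·P(A) + P(L|B)·P(B) + P(L|C)·P(C) + P(L|D)·P(D)
      = 0.118·0.052 + 0.012·0.075 + 0.114·0.405 + 0.075·0.468
      = 0.006136 + 0.0009 + 0.04617 + 0.0351 = 0.088306

P(L) ≈ 0.0883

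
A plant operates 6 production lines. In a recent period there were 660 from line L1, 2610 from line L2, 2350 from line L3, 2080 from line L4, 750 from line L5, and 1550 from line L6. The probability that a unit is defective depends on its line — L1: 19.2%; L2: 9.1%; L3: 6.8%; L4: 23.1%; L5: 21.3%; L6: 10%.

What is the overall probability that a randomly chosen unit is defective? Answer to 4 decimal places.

Total: 660 + 2610 + 2350 + 2080 + 750 + 1550 = 10000.
P(L1) = 660/10000 = 0.066. P(L2) = 2610/10000 = 0.261. P(L3) = 2350/10000 = 0.235. P(L4) = 2080/10000 = 0.208. P(L5) = 750/10000 = 0.075. P(L6) = 1550/10000 = 0.155.
Using total probability over the partition,
P(D) = P(D|L1)·P(L1) + P(D|L2)·P(L2) + P(D|L3)·P(L3) + P(D|L4)·P(L4) + P(D|L5)·P(L5) + P(D|L6)·P(L6)
      = 0.192·0.066 + 0.091·0.261 + 0.068·0.235 + 0.231·0.208 + 0.213·0.075 + 0.1·0.155
      = 0.012672 + 0.023751 + 0.01598 + 0.048048 + 0.015975 + 0.0155 = 0.131926

P(D) ≈ 0.1319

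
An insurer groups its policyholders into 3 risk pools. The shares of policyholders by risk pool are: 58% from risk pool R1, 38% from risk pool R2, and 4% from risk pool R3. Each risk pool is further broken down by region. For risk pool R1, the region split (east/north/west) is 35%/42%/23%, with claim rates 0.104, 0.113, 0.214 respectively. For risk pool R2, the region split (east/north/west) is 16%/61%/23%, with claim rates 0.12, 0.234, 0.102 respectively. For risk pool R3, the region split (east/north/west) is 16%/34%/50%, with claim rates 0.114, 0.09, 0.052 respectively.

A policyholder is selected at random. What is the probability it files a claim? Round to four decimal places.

0.1506

P(C|R1) = 0.35·0.104 + 0.42·0.113 + 0.23·0.214 = 0.0364 + 0.04746 + 0.04922 = 0.13308
P(C|R2) = 0.16·0.12 + 0.61·0.234 + 0.23·0.102 = 0.0192 + 0.14274 + 0.02346 = 0.1854
P(C|R3) = 0.16·0.114 + 0.34·0.09 + 0.5·0.052 = 0.01824 + 0.0306 + 0.026 = 0.07484
By total probability over the outer partition,
P(C) = 0.58·0.13308 + 0.38·0.1854 + 0.04·0.07484
      = 0.0771864 + 0.070452 + 0.0029936 = 0.150632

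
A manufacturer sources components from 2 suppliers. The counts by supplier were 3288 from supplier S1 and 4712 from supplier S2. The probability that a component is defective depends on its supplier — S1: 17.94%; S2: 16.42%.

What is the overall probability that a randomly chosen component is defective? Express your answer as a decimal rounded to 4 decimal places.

P(D) ≈ 0.1704

Total: 3288 + 4712 = 8000.
P(S1) = 3288/8000 = 0.411. P(S2) = 4712/8000 = 0.589.
P(D) = P(D|S1)·P(S1) + P(D|S2)·P(S2)
      = 0.1794·0.411 + 0.1642·0.589
      = 0.0737334 + 0.0967138 = 0.1704472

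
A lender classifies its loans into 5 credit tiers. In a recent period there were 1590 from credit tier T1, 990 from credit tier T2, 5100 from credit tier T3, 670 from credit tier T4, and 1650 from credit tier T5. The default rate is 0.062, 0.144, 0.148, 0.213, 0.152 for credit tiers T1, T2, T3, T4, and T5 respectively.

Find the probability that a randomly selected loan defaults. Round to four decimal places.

P(D) ≈ 0.1389

Total: 1590 + 990 + 5100 + 670 + 1650 = 10000.
P(T1) = 1590/10000 = 0.159. P(T2) = 990/10000 = 0.099. P(T3) = 5100/10000 = 0.51. P(T4) = 670/10000 = 0.067. P(T5) = 1650/10000 = 0.165.
Summing over the partition,
P(D) = P(D|T1)·P(T1) + P(D|T2)·P(T2) + P(D|T3)·P(T3) + P(D|T4)·P(T4) + P(D|T5)·P(T5)
      = 0.062·0.159 + 0.144·0.099 + 0.148·0.51 + 0.213·0.067 + 0.152·0.165
      = 0.009858 + 0.014256 + 0.07548 + 0.014271 + 0.02508 = 0.138945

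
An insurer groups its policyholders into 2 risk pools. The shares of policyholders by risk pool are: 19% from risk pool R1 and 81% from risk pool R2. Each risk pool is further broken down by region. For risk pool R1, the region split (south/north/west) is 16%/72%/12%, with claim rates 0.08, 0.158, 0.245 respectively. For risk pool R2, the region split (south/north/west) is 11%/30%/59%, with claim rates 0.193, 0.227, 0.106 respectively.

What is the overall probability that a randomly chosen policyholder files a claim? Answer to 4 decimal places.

P(C|R1) = 0.16·0.08 + 0.72·0.158 + 0.12·0.245 = 0.0128 + 0.11376 + 0.0294 = 0.15596
P(C|R2) = 0.11·0.193 + 0.3·0.227 + 0.59·0.106 = 0.02123 + 0.0681 + 0.06254 = 0.15187
By total probability over the outer partition,
P(C) = 0.19·0.15596 + 0.81·0.15187
      = 0.0296324 + 0.1230147 = 0.1526471

P(C) ≈ 0.1526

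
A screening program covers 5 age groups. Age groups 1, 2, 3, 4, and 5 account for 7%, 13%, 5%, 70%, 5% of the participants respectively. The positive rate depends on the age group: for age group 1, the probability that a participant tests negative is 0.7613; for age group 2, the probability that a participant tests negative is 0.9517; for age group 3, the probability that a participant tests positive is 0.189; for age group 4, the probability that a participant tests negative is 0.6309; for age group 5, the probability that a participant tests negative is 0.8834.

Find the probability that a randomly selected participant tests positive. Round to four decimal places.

P(T|1) = 1 − 0.7613 = 0.2387.
P(T|2) = 1 − 0.9517 = 0.0483.
P(T|4) = 1 − 0.6309 = 0.3691.
P(T|5) = 1 − 0.8834 = 0.1166.
By the law of total probability,
P(T) = P(T|1)·P(1) + P(T|2)·P(2) + P(T|3)·P(3) + P(T|4)·P(4) + P(T|5)·P(5)
      = 0.2387·0.07 + 0.0483·0.13 + 0.189·0.05 + 0.3691·0.7 + 0.1166·0.05
      = 0.016709 + 0.006279 + 0.00945 + 0.25837 + 0.00583 = 0.296638

P(T) ≈ 0.2966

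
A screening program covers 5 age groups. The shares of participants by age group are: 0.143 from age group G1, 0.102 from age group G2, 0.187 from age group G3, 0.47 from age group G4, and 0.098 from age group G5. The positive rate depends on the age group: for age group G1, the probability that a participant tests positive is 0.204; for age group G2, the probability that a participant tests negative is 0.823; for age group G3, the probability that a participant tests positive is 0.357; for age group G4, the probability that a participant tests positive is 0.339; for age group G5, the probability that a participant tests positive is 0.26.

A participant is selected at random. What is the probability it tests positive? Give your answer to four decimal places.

P(T) ≈ 0.2988

P(T|G2) = 1 − 0.823 = 0.177.
Using total probability over the partition,
P(T) = P(T|G1)·P(G1) + P(T|G2)·P(G2) + P(T|G3)·P(G3) + P(T|G4)·P(G4) + P(T|G5)·P(G5)
      = 0.204·0.143 + 0.177·0.102 + 0.357·0.187 + 0.339·0.47 + 0.26·0.098
      = 0.029172 + 0.018054 + 0.066759 + 0.15933 + 0.02548 = 0.298795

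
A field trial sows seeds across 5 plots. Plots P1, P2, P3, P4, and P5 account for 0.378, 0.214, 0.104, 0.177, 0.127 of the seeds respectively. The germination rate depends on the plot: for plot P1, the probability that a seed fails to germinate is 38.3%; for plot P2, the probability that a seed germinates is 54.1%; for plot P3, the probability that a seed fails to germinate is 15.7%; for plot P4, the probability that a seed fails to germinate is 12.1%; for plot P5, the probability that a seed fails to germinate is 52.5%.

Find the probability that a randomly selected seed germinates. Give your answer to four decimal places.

P(G|P1) = 1 − 0.383 = 0.617.
P(G|P3) = 1 − 0.157 = 0.843.
P(G|P4) = 1 − 0.121 = 0.879.
P(G|P5) = 1 − 0.525 = 0.475.
By the law of total probability,
P(G) = P(G|P1)·P(P1) + P(G|P2)·P(P2) + P(G|P3)·P(P3) + P(G|P4)·P(P4) + P(G|P5)·P(P5)
      = 0.617·0.378 + 0.541·0.214 + 0.843·0.104 + 0.879·0.177 + 0.475·0.127
      = 0.233226 + 0.115774 + 0.087672 + 0.155583 + 0.060325 = 0.65258

0.6526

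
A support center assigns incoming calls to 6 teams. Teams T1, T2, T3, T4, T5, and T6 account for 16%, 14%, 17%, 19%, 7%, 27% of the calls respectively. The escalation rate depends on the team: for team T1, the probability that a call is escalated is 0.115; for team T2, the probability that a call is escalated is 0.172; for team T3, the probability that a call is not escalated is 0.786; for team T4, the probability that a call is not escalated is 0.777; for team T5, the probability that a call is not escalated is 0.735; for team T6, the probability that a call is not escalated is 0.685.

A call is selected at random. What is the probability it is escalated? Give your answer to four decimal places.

P(E|T3) = 1 − 0.786 = 0.214.
P(E|T4) = 1 − 0.777 = 0.223.
P(E|T5) = 1 − 0.735 = 0.265.
P(E|T6) = 1 − 0.685 = 0.315.
P(E) = P(E|T1)·P(T1) + P(E|T2)·P(T2) + P(E|T3)·P(T3) + P(E|T4)·P(T4) + P(E|T5)·P(T5) + P(E|T6)·P(T6)
      = 0.115·0.16 + 0.172·0.14 + 0.214·0.17 + 0.223·0.19 + 0.265·0.07 + 0.315·0.27
      = 0.0184 + 0.02408 + 0.03638 + 0.04237 + 0.01855 + 0.08505 = 0.22483

P(E) ≈ 0.2248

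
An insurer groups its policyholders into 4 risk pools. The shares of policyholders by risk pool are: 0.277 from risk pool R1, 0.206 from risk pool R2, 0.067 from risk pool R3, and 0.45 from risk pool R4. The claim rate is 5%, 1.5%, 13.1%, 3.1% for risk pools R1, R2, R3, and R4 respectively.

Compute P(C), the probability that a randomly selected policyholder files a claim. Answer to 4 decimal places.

By the law of total probability,
P(C) = P(C|R1)·P(R1) + P(C|R2)·P(R2) + P(C|R3)·P(R3) + P(C|R4)·P(R4)
      = 0.05·0.277 + 0.015·0.206 + 0.131·0.067 + 0.031·0.45
      = 0.01385 + 0.00309 + 0.008777 + 0.01395 = 0.039667

P(C) ≈ 0.0397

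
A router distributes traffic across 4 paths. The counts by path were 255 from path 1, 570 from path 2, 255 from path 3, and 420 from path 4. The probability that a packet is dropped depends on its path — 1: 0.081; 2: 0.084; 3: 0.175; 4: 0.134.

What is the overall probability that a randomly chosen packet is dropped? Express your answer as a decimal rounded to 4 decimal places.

Total: 255 + 570 + 255 + 420 = 1500.
P(1) = 255/1500 = 0.17. P(2) = 570/1500 = 0.38. P(3) = 255/1500 = 0.17. P(4) = 420/1500 = 0.28.
Summing over the partition,
P(L) = P(L|1)·P(1) + P(L|2)·P(2) + P(L|3)·P(3) + P(L|4)·P(4)
      = 0.081·0.17 + 0.084·0.38 + 0.175·0.17 + 0.134·0.28
      = 0.01377 + 0.03192 + 0.02975 + 0.03752 = 0.11296

P(L) ≈ 0.1130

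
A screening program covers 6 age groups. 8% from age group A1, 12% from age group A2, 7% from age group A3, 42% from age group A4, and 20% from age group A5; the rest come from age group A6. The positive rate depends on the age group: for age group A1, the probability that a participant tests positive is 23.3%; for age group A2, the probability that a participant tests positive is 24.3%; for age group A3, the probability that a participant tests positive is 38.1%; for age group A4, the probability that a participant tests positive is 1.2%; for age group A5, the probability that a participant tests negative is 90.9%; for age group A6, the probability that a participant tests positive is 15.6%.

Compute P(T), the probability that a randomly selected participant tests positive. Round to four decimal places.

P(T) ≈ 0.1149

P(A6) = 1 − (0.08 + 0.12 + 0.07 + 0.42 + 0.2) = 0.11.
P(T|A5) = 1 − 0.909 = 0.091.
P(T) = P(T|A1)·P(A1) + P(T|A2)·P(A2) + P(T|A3)·P(A3) + P(T|A4)·P(A4) + P(T|A5)·P(A5) + P(T|A6)·P(A6)
      = 0.233·0.08 + 0.243·0.12 + 0.381·0.07 + 0.012·0.42 + 0.091·0.2 + 0.156·0.11
      = 0.01864 + 0.02916 + 0.02667 + 0.00504 + 0.0182 + 0.01716 = 0.11487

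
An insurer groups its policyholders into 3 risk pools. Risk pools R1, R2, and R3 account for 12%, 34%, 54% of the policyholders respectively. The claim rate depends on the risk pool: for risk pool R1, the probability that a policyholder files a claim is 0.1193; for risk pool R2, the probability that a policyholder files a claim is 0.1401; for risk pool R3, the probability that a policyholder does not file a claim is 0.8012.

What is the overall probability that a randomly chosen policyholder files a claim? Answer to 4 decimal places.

0.1693

P(C|R3) = 1 − 0.8012 = 0.1988.
Using total probability over the partition,
P(C) = P(C|R1)·P(R1) + P(C|R2)·P(R2) + P(C|R3)·P(R3)
      = 0.1193·0.12 + 0.1401·0.34 + 0.1988·0.54
      = 0.014316 + 0.047634 + 0.107352 = 0.169302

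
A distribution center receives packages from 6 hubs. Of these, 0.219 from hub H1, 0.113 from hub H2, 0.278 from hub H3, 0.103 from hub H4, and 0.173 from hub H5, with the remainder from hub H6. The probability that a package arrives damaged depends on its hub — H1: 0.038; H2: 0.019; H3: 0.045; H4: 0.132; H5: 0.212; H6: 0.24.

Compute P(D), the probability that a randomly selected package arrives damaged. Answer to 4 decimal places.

P(D) ≈ 0.1006

P(H6) = 1 − (0.219 + 0.113 + 0.278 + 0.103 + 0.173) = 0.114.
P(D) = P(D|H1)·P(H1) + P(D|H2)·P(H2) + P(D|H3)·P(H3) + P(D|H4)·P(H4) + P(D|H5)·P(H5) + P(D|H6)·P(H6)
      = 0.038·0.219 + 0.019·0.113 + 0.045·0.278 + 0.132·0.103 + 0.212·0.173 + 0.24·0.114
      = 0.008322 + 0.002147 + 0.01251 + 0.013596 + 0.036676 + 0.02736 = 0.100611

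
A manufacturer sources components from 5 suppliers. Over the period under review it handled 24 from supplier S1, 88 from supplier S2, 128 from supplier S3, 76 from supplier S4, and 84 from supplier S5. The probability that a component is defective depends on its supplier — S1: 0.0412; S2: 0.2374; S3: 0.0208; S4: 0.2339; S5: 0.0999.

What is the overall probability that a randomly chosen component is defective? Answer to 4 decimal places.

Total: 24 + 88 + 128 + 76 + 84 = 400.
P(S1) = 24/400 = 0.06. P(S2) = 88/400 = 0.22. P(S3) = 128/400 = 0.32. P(S4) = 76/400 = 0.19. P(S5) = 84/400 = 0.21.
P(D) = P(D|S1)·P(S1) + P(D|S2)·P(S2) + P(D|S3)·P(S3) + P(D|S4)·P(S4) + P(D|S5)·P(S5)
      = 0.0412·0.06 + 0.2374·0.22 + 0.0208·0.32 + 0.2339·0.19 + 0.0999·0.21
      = 0.002472 + 0.052228 + 0.006656 + 0.044441 + 0.020979 = 0.126776

P(D) ≈ 0.1268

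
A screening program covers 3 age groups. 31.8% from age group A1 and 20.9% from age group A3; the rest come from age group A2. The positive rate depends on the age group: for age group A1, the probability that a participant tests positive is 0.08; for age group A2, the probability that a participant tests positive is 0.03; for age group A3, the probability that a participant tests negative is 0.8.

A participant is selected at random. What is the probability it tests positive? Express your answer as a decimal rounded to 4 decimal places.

P(T) ≈ 0.0814

P(A2) = 1 − (0.318 + 0.209) = 0.473.
P(T|A3) = 1 − 0.8 = 0.2.
P(T) = P(T|A1)·P(A1) + P(T|A2)·P(A2) + P(T|A3)·P(A3)
      = 0.08·0.318 + 0.03·0.473 + 0.2·0.209
      = 0.02544 + 0.01419 + 0.0418 = 0.08143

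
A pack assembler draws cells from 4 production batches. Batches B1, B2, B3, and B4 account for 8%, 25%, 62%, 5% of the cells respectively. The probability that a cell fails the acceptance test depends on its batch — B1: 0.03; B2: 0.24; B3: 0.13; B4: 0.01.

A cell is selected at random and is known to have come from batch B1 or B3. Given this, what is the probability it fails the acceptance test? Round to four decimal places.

Let S = {B1, B3}.
P(S) = 0.08 + 0.62 = 0.7.
P(F ∩ S) = 0.03·0.08 + 0.13·0.62 = 0.0024 + 0.0806 = 0.083.
P(F | S) = 0.083 / 0.7 = 0.118571…

0.1186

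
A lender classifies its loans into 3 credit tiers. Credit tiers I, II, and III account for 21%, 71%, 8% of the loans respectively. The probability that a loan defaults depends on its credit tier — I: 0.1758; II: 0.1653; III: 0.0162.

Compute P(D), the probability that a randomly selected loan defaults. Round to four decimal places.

0.1556

P(D) = P(D|I)·P(I) + P(D|II)·P(II) + P(D|III)·P(III)
      = 0.1758·0.21 + 0.1653·0.71 + 0.0162·0.08
      = 0.036918 + 0.117363 + 0.001296 = 0.155577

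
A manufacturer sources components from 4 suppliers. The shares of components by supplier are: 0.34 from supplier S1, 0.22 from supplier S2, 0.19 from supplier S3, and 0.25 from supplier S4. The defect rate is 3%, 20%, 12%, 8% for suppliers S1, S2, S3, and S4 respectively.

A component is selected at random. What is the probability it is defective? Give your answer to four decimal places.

P(D) = P(D|S1)·P(S1) + P(D|S2)·P(S2) + P(D|S3)·P(S3) + P(D|S4)·P(S4)
      = 0.03·0.34 + 0.2·0.22 + 0.12·0.19 + 0.08·0.25
      = 0.0102 + 0.044 + 0.0228 + 0.02 = 0.097

P(D) ≈ 0.0970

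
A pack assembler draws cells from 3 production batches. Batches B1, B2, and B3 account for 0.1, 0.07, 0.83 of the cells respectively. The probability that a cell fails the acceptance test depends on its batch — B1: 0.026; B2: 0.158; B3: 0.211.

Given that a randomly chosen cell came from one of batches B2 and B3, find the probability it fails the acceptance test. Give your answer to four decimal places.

Let S = {B2, B3}.
P(S) = 0.07 + 0.83 = 0.9.
P(F ∩ S) = 0.158·0.07 + 0.211·0.83 = 0.01106 + 0.17513 = 0.18619.
P(F | S) = 0.18619 / 0.9 = 0.206878…

0.2069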